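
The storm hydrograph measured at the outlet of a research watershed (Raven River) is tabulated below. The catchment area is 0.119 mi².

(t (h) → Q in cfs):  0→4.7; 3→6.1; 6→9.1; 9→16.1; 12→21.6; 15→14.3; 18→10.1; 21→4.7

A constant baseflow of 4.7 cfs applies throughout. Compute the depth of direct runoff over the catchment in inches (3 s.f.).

Direct runoff: 0.0, 1.4, 4.4, 11.4, 16.9, 9.6, 5.4, 0.0 cfs; ΣQ_DR = 49.10 cfs.
V = ΣQ_DR · Δt = 49.10 × 10800 s = 5.303 × 10^5 ft³.
Over A = 0.119 mi², depth = V / A = 1.92 in.

d ≈ 1.92 in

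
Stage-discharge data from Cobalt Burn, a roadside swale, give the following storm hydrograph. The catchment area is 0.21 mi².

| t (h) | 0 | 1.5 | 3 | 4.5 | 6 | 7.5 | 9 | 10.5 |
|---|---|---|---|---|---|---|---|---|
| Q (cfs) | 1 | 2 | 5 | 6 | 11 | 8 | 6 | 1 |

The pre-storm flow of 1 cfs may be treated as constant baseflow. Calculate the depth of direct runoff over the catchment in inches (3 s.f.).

d ≈ 0.354 in

Direct runoff: 0.0, 1.0, 4.0, 5.0, 10.0, 7.0, 5.0, 0.0 cfs; ΣQ_DR = 32.00 cfs.
V = ΣQ_DR · Δt = 32.00 × 5400 s = 1.728 × 10^5 ft³.
Over A = 0.21 mi², depth = V / A = 0.354 in.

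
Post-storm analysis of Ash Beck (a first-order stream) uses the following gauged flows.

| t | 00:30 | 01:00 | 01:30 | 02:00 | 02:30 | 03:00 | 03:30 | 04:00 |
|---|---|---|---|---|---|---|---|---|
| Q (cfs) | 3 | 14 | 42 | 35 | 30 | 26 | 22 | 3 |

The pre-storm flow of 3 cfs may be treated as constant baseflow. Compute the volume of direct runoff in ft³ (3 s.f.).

Direct-runoff ordinates (Q − Q_b): 0.0, 11.0, 39.0, 32.0, 27.0, 23.0, 19.0, 0.0 cfs.
ΣQ_DR = 151.0 cfs.
With Δt = 0.5 h = 1800 s, V = ΣQ_DR · Δt = 151.0 × 1800 = 2.72 × 10^5 ft³.

V ≈ 2.72 × 10^5 ft³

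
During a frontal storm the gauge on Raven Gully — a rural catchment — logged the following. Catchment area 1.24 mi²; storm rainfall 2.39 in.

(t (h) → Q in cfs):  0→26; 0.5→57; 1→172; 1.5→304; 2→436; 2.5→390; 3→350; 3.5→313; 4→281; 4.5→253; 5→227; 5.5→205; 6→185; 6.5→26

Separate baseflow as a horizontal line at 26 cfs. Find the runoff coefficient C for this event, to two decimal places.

C ≈ 0.75

ΣQ_DR = 2861 cfs; V = ΣQ_DR·Δt = 5.150 × 10^6 ft³.
Runoff depth d = V / A = 1.788 in.
C = d / P = 1.788 / 2.39 = 0.75.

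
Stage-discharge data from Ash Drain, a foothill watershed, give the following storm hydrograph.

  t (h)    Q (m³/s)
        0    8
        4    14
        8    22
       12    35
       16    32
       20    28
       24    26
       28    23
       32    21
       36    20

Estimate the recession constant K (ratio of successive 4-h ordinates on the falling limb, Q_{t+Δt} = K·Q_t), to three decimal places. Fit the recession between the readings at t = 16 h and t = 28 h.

Using the recession-limb readings at t = 16 h and t = 28 h: Q falls from 32 to 23 m³/s over 3 intervals.
K = (Q₂/Q₁)^(1/3) = (23/32)^(1/3) = 0.896.

K ≈ 0.896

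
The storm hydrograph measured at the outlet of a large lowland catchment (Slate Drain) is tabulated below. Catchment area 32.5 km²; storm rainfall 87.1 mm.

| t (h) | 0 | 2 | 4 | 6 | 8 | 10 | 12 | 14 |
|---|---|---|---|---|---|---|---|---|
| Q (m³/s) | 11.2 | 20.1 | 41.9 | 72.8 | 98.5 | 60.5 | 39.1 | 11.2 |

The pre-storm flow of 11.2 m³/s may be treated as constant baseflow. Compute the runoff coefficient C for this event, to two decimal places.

C ≈ 0.68

ΣQ_DR = 265.7 m³/s; V = ΣQ_DR·Δt = 1.913 × 10^6 m³.
Runoff depth d = V / A = 58.86 mm.
C = d / P = 58.86 / 87.1 = 0.68.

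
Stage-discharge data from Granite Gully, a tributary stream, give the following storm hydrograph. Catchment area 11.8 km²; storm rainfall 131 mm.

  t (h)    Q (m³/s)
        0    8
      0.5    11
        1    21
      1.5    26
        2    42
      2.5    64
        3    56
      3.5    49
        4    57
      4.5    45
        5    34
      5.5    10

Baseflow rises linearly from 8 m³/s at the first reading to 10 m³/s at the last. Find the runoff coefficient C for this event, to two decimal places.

C ≈ 0.37

ΣQ_DR = 315.0 m³/s; V = ΣQ_DR·Δt = 5.670 × 10^5 m³.
Runoff depth d = V / A = 48.05 mm.
C = d / P = 48.05 / 131 = 0.37.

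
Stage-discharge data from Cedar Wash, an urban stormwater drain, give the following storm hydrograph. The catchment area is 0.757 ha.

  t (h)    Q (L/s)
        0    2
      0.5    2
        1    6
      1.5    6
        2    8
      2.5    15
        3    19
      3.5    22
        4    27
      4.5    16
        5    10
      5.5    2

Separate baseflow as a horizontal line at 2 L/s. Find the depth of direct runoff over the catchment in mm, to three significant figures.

d ≈ 26.4 mm

Direct runoff: 0.0, 0.0, 4.0, 4.0, 6.0, 13.0, 17.0, 20.0, 25.0, 14.0, 8.0, 0.0 L/s; ΣQ_DR = 111.0 L/s.
V = ΣQ_DR · Δt = 111.0 × 1800 s = 1.998 × 10^5 L.
Over A = 0.757 ha, depth = V / A = 26.4 mm.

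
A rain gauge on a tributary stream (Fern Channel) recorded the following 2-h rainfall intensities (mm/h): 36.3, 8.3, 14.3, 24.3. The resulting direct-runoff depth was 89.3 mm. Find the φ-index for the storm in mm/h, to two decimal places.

Only the 3 blocks with intensity above φ contribute runoff: 36.3, 14.3, 24.3 mm/h.
Σ(I−φ)·Δt = d  ⇒  (36.3+14.3+24.3 − 3φ)·2 = 89.3
φ = (74.90 − 89.3/2) / 3 = 10.08 mm/h.

φ ≈ 10.08 mm/h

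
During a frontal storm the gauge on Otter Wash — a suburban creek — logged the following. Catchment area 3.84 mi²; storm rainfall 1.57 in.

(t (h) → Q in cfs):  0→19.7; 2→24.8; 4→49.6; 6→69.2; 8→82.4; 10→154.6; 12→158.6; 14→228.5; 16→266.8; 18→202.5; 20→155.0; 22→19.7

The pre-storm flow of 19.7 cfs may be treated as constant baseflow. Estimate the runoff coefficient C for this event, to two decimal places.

C ≈ 0.61

ΣQ_DR = 1195 cfs; V = ΣQ_DR·Δt = 8.604 × 10^6 ft³.
Runoff depth d = V / A = 0.9645 in.
C = d / P = 0.9645 / 1.57 = 0.61.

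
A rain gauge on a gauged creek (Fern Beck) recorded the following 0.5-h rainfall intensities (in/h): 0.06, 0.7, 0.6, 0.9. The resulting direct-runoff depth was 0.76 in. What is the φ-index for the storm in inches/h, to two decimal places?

Only the 3 blocks with intensity above φ contribute runoff: 0.7, 0.6, 0.9 in/h.
Σ(I−φ)·Δt = d  ⇒  (0.7+0.6+0.9 − 3φ)·0.5 = 0.76
φ = (2.200 − 0.76/0.5) / 3 = 0.23 in/h.

φ ≈ 0.23 in/h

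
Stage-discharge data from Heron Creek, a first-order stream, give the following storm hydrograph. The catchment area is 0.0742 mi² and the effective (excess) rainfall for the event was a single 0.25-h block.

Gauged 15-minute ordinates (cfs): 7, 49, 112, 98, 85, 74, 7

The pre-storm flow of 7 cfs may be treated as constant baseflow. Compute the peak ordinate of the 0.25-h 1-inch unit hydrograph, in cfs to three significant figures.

Direct runoff: 0.0, 42.0, 105.0, 91.0, 78.0, 67.0, 0.0 cfs; ΣQ_DR = 383.0 cfs, peak = 105.0 cfs.
Runoff depth d = ΣQ_DR·Δt / A = 383.0 × 900 / (0.0742 mi²) = 2.000 in.
The 1-inch UH is the DRH scaled by (1 in)/d, so U_p = 105.0 × 1/2.000 = 52.5 cfs.

U_p ≈ 52.5 cfs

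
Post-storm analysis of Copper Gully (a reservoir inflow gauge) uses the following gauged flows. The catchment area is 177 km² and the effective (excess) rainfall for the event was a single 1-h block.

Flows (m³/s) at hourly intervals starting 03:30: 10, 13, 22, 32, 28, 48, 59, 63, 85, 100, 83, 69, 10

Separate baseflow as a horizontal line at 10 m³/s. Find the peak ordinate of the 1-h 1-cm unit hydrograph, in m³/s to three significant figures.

U_p ≈ 89.9 m³/s

Direct runoff: 0.0, 3.0, 12.0, 22.0, 18.0, 38.0, 49.0, 53.0, 75.0, 90.0, 73.0, 59.0, 0.0 m³/s; ΣQ_DR = 492.0 m³/s, peak = 90.0 m³/s.
Runoff depth d = ΣQ_DR·Δt / A = 492.0 × 3600 / (177 km²) = 10.01 mm.
The 1-cm UH is the DRH scaled by (10 mm)/d, so U_p = 90.0 × 10/10.01 = 89.9 m³/s.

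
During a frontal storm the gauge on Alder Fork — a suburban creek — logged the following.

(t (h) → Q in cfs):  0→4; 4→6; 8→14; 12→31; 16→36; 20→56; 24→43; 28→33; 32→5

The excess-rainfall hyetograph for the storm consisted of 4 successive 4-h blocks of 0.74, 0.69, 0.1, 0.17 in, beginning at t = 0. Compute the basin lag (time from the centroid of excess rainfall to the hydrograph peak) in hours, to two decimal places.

Centroid of excess rainfall: t_c = Σ P_i·t̄_i / ΣP_i = 5.2941 h (block centres at 2, 6, 10, 14 h).
Hydrograph peak occurs at t = 20 h, so basin lag t_L = 20 − 5.2941 = 14.71 h.

t_L ≈ 14.71 h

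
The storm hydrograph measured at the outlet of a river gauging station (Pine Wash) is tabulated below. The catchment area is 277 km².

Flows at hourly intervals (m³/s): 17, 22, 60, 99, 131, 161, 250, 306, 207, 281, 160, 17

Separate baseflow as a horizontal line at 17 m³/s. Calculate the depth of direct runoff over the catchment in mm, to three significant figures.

d ≈ 19.6 mm

Direct runoff: 0.0, 5.0, 43.0, 82.0, 114.0, 144.0, 233.0, 289.0, 190.0, 264.0, 143.0, 0.0 m³/s; ΣQ_DR = 1507 m³/s.
V = ΣQ_DR · Δt = 1507 × 3600 s = 5.425 × 10^6 m³.
Over A = 277 km², depth = V / A = 19.6 mm.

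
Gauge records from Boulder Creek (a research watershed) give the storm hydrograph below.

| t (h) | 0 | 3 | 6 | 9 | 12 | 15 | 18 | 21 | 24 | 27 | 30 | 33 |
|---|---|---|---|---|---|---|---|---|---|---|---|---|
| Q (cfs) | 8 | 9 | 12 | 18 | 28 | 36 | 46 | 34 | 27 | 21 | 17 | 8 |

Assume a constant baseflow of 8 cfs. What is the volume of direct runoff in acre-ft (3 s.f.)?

Direct-runoff ordinates (Q − Q_b): 0.0, 1.0, 4.0, 10.0, 20.0, 28.0, 38.0, 26.0, 19.0, 13.0, 9.0, 0.0 cfs.
ΣQ_DR = 168.0 cfs.
With Δt = 3 h = 10800 s, V = ΣQ_DR · Δt = 168.0 × 10800 = 1.81 × 10^6 ft³ = 41.7 acre-ft.

V ≈ 41.7 acre-ft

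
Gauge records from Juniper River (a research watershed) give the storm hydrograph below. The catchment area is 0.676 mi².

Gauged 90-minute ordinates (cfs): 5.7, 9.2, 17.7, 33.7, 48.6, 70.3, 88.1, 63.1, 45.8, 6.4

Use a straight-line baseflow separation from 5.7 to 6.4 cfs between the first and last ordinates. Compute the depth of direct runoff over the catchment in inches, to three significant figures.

d ≈ 1.13 in

Direct runoff: 0.00, 3.42, 11.84, 27.77, 42.59, 64.21, 81.93, 56.86, 39.48, 0.00 cfs; ΣQ_DR = 328.1 cfs.
V = ΣQ_DR · Δt = 328.1 × 5400 s = 1.772 × 10^6 ft³.
Over A = 0.676 mi², depth = V / A = 1.13 in.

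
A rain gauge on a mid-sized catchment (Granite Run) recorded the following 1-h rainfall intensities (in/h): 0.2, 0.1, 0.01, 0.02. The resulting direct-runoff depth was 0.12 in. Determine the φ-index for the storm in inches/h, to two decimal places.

Only the 2 blocks with intensity above φ contribute runoff: 0.2, 0.1 in/h.
Σ(I−φ)·Δt = d  ⇒  (0.2+0.1 − 2φ)·1 = 0.12
φ = (0.3000 − 0.12/1) / 2 = 0.09 in/h.

φ ≈ 0.09 in/h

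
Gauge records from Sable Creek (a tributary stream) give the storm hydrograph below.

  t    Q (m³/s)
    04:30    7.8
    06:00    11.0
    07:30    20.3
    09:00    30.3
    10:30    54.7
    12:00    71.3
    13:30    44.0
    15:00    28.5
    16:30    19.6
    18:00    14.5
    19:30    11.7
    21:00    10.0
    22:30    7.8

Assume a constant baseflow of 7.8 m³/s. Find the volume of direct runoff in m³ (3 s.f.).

V ≈ 1.24 × 10^6 m³

Direct-runoff ordinates (Q − Q_b): 0.0, 3.2, 12.5, 22.5, 46.9, 63.5, 36.2, 20.7, 11.8, 6.7, 3.9, 2.2, 0.0 m³/s.
ΣQ_DR = 230.1 m³/s.
With Δt = 1.5 h = 5400 s, V = ΣQ_DR · Δt = 230.1 × 5400 = 1.24 × 10^6 m³.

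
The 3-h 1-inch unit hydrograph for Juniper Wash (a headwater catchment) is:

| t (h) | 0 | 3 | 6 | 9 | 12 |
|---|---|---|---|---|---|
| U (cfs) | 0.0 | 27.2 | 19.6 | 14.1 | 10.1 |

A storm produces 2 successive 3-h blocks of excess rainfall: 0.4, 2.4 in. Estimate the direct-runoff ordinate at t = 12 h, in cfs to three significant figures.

Q ≈ 37.9 cfs

By discrete convolution, Q_j = Σ (P_i / 1 in) · U_{j−i}.
At t = 12 h (j=4): Q = (0.4/1)·10.1 + (2.4/1)·14.1 = 37.9 cfs.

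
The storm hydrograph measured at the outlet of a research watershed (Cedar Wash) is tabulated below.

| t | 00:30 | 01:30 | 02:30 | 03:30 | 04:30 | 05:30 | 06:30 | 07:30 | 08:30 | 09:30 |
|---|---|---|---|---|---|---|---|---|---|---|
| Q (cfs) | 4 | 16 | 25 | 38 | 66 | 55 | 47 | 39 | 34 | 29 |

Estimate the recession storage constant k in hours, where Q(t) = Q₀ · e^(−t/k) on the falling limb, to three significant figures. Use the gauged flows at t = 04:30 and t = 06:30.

k ≈ 5.89 h

On the falling limb, Q drops from 66 to 47 cfs between t = 04:30 and t = 06:30 (Δt = 2 h).
k = −Δt / ln(Q₂/Q₁) = −2 / ln(47/66) = 5.89 h.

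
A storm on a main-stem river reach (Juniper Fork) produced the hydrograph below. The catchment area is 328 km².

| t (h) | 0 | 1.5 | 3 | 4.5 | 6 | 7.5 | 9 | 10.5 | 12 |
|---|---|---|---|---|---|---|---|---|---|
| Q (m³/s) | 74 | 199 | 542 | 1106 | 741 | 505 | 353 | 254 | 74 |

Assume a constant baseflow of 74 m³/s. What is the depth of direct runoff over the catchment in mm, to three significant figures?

d ≈ 52.4 mm

Direct runoff: 0.0, 125.0, 468.0, 1032.0, 667.0, 431.0, 279.0, 180.0, 0.0 m³/s; ΣQ_DR = 3182 m³/s.
V = ΣQ_DR · Δt = 3182 × 5400 s = 1.718 × 10^7 m³.
Over A = 328 km², depth = V / A = 52.4 mm.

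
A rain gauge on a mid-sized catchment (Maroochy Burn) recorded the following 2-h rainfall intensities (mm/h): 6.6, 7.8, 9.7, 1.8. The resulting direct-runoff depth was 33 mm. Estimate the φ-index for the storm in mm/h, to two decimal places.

Only the 3 blocks with intensity above φ contribute runoff: 6.6, 7.8, 9.7 mm/h.
Σ(I−φ)·Δt = d  ⇒  (6.6+7.8+9.7 − 3φ)·2 = 33
φ = (24.10 − 33/2) / 3 = 2.53 mm/h.

φ ≈ 2.53 mm/h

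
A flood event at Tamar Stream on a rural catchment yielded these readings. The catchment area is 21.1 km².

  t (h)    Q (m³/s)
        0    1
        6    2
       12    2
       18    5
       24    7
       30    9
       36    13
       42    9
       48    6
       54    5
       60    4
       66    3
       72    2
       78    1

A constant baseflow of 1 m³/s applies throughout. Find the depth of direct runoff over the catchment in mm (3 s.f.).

Direct runoff: 0.0, 1.0, 1.0, 4.0, 6.0, 8.0, 12.0, 8.0, 5.0, 4.0, 3.0, 2.0, 1.0, 0.0 m³/s; ΣQ_DR = 55.00 m³/s.
V = ΣQ_DR · Δt = 55.00 × 21600 s = 1.188 × 10^6 m³.
Over A = 21.1 km², depth = V / A = 56.3 mm.

d ≈ 56.3 mm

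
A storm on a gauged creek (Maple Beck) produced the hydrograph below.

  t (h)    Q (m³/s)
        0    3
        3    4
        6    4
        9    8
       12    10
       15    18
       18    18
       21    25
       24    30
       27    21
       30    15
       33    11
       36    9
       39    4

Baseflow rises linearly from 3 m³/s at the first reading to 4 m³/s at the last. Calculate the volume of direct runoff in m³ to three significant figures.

Direct-runoff ordinates (Q − Q_b): 0.00, 0.92, 0.85, 4.77, 6.69, 14.62, 14.54, 21.46, 26.38, 17.31, 11.23, 7.15, 5.08, 0.00 m³/s.
ΣQ_DR = 131.0 m³/s.
With Δt = 3 h = 10800 s, V = ΣQ_DR · Δt = 131.0 × 10800 = 1.41 × 10^6 m³.

V ≈ 1.41 × 10^6 m³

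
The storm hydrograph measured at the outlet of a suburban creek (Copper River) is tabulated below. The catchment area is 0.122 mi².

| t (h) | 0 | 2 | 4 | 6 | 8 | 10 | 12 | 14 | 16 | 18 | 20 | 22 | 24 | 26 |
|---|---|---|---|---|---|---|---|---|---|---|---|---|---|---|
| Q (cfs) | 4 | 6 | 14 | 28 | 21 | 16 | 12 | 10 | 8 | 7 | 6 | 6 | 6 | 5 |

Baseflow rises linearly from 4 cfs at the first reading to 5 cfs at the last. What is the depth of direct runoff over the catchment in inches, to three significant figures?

Direct runoff: 0.00, 1.92, 9.85, 23.77, 16.69, 11.62, 7.54, 5.46, 3.38, 2.31, 1.23, 1.15, 1.08, 0.00 cfs; ΣQ_DR = 86.00 cfs.
V = ΣQ_DR · Δt = 86.00 × 7200 s = 6.192 × 10^5 ft³.
Over A = 0.122 mi², depth = V / A = 2.18 in.

d ≈ 2.18 in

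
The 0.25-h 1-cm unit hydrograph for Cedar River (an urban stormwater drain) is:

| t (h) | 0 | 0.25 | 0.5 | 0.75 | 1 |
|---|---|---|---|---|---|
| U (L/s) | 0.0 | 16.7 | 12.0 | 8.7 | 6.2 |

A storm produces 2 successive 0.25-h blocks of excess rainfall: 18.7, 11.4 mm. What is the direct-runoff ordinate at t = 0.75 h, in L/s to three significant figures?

Q ≈ 29.9 L/s

By discrete convolution, Q_j = Σ (P_i / 10 mm) · U_{j−i}.
At t = 0.75 h (j=3): Q = (18.7/10)·8.7 + (11.4/10)·12.0 = 29.9 L/s.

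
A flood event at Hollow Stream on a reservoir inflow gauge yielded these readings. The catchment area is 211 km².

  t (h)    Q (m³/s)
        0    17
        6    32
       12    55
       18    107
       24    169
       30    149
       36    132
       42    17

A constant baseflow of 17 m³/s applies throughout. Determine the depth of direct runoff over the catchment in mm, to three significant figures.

Direct runoff: 0.0, 15.0, 38.0, 90.0, 152.0, 132.0, 115.0, 0.0 m³/s; ΣQ_DR = 542.0 m³/s.
V = ΣQ_DR · Δt = 542.0 × 21600 s = 1.171 × 10^7 m³.
Over A = 211 km², depth = V / A = 55.5 mm.

d ≈ 55.5 mm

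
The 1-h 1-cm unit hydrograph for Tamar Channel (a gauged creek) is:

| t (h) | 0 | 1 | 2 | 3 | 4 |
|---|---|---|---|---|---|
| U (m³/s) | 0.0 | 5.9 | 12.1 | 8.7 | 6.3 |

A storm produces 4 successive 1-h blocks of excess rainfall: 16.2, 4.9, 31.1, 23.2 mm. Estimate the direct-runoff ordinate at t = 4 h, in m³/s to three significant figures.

By discrete convolution, Q_j = Σ (P_i / 10 mm) · U_{j−i}.
At t = 4 h (j=4): Q = (16.2/10)·6.3 + (4.9/10)·8.7 + (31.1/10)·12.1 + (23.2/10)·5.9 = 65.8 m³/s.

Q ≈ 65.8 m³/s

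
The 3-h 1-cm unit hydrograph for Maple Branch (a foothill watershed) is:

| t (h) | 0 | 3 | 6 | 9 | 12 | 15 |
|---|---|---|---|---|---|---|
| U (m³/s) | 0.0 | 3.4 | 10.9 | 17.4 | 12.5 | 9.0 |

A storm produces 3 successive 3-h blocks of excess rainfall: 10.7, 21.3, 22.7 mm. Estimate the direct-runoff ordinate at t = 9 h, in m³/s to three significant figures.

Q ≈ 49.6 m³/s

By discrete convolution, Q_j = Σ (P_i / 10 mm) · U_{j−i}.
At t = 9 h (j=3): Q = (10.7/10)·17.4 + (21.3/10)·10.9 + (22.7/10)·3.4 = 49.6 m³/s.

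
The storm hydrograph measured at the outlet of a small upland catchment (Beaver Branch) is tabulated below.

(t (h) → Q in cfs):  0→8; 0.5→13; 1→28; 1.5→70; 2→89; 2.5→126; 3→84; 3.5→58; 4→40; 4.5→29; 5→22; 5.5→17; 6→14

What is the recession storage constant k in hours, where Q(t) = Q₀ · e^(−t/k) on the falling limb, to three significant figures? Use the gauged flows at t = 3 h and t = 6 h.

k ≈ 1.67 h

On the falling limb, Q drops from 84 to 14 cfs between t = 3 h and t = 6 h (Δt = 3 h).
k = −Δt / ln(Q₂/Q₁) = −3 / ln(14/84) = 1.67 h.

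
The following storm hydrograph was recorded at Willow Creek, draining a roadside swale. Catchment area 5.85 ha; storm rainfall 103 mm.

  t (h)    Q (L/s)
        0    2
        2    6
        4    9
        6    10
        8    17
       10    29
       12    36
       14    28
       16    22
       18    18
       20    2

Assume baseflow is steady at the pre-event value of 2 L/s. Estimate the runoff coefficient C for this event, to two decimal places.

ΣQ_DR = 157.0 L/s; V = ΣQ_DR·Δt = 1.130 × 10^6 L.
Runoff depth d = V / A = 19.32 mm.
C = d / P = 19.32 / 103 = 0.19.

C ≈ 0.19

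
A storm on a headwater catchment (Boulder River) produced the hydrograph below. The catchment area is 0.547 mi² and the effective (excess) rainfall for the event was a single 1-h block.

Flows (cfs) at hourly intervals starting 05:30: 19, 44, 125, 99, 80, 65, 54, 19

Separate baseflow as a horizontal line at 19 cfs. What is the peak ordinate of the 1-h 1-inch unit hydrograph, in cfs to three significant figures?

U_p ≈ 106 cfs

Direct runoff: 0.0, 25.0, 106.0, 80.0, 61.0, 46.0, 35.0, 0.0 cfs; ΣQ_DR = 353.0 cfs, peak = 106.0 cfs.
Runoff depth d = ΣQ_DR·Δt / A = 353.0 × 3600 / (0.547 mi²) = 1.000 in.
The 1-inch UH is the DRH scaled by (1 in)/d, so U_p = 106.0 × 1/1.000 = 106 cfs.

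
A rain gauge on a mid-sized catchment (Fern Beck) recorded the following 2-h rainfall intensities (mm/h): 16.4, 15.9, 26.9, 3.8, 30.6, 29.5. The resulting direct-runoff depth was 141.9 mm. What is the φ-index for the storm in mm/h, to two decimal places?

Only the 5 blocks with intensity above φ contribute runoff: 16.4, 15.9, 26.9, 30.6, 29.5 mm/h.
Σ(I−φ)·Δt = d  ⇒  (16.4+15.9+26.9+30.6+29.5 − 5φ)·2 = 141.9
φ = (119.3 − 141.9/2) / 5 = 9.67 mm/h.

φ ≈ 9.67 mm/h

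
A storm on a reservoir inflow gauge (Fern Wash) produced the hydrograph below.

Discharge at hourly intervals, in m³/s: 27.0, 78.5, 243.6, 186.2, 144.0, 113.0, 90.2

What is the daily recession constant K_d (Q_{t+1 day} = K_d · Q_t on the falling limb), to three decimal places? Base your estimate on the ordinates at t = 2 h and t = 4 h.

Between t = 2 h and t = 4 h the flow falls from 243.6 to 144.0 m³/s over 2×1 h = 2 h.
Per-interval ratio K = (144.0/243.6)^(1/2) = 0.7689; K_d = K^(24/1) = 0.002.

K_d ≈ 0.002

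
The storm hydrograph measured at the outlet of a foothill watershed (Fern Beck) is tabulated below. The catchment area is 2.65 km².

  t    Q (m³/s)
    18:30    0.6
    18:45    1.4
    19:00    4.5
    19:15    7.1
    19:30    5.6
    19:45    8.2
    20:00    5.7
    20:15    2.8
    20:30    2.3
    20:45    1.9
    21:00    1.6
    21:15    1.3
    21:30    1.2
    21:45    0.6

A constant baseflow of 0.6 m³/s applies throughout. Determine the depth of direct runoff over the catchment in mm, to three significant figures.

Direct runoff: 0.0, 0.8, 3.9, 6.5, 5.0, 7.6, 5.1, 2.2, 1.7, 1.3, 1.0, 0.7, 0.6, 0.0 m³/s; ΣQ_DR = 36.40 m³/s.
V = ΣQ_DR · Δt = 36.40 × 900 s = 32760 m³.
Over A = 2.65 km², depth = V / A = 12.4 mm.

d ≈ 12.4 mm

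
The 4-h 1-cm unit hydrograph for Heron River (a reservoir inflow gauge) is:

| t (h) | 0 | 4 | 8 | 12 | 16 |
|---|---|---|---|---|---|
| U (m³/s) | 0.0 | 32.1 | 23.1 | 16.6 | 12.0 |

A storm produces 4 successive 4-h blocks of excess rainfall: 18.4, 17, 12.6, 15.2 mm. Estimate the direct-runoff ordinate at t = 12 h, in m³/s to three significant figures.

By discrete convolution, Q_j = Σ (P_i / 10 mm) · U_{j−i}.
At t = 12 h (j=3): Q = (18.4/10)·16.6 + (17/10)·23.1 + (12.6/10)·32.1 + (15.2/10)·0.0 = 110 m³/s.

Q ≈ 110 m³/s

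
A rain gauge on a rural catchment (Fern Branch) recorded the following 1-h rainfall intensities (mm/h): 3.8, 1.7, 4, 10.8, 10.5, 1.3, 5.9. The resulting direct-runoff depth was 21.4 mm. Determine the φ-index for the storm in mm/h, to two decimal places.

Only the 5 blocks with intensity above φ contribute runoff: 3.8, 4, 10.8, 10.5, 5.9 mm/h.
Σ(I−φ)·Δt = d  ⇒  (3.8+4+10.8+10.5+5.9 − 5φ)·1 = 21.4
φ = (35.00 − 21.4/1) / 5 = 2.72 mm/h.

φ ≈ 2.72 mm/h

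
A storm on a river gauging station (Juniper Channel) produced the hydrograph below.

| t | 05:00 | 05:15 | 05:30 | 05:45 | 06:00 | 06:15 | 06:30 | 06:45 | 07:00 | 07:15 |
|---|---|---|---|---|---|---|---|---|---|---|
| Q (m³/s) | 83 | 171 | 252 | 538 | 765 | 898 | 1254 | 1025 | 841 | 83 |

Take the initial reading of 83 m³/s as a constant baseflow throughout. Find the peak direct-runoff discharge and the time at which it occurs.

Q_p = 1171.0 m³/s at t = 06:30

Subtracting baseflow gives direct-runoff ordinates: 0.0, 88.0, 169.0, 455.0, 682.0, 815.0, 1171.0, 942.0, 758.0, 0.0 m³/s.
The maximum is 1171.0 m³/s, occurring at the reading for t = 06:30.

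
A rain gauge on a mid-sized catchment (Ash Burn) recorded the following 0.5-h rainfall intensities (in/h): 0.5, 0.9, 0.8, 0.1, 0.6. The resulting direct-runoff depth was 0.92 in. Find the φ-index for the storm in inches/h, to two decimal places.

Only the 4 blocks with intensity above φ contribute runoff: 0.5, 0.9, 0.8, 0.6 in/h.
Σ(I−φ)·Δt = d  ⇒  (0.5+0.9+0.8+0.6 − 4φ)·0.5 = 0.92
φ = (2.800 − 0.92/0.5) / 4 = 0.24 in/h.

φ ≈ 0.24 in/h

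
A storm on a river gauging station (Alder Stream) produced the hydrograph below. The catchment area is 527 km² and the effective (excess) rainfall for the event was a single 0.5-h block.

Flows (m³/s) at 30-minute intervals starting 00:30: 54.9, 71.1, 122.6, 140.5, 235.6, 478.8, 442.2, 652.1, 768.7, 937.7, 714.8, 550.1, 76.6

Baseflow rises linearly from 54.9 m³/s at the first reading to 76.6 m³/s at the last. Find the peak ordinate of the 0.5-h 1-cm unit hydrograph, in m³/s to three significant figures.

Direct runoff: 0.00, 14.39, 64.08, 80.17, 173.47, 414.86, 376.45, 584.54, 699.33, 866.52, 641.82, 475.31, 0.00 m³/s; ΣQ_DR = 4391 m³/s, peak = 866.52 m³/s.
Runoff depth d = ΣQ_DR·Δt / A = 4391 × 1800 / (527 km²) = 15.00 mm.
The 1-cm UH is the DRH scaled by (10 mm)/d, so U_p = 866.52 × 10/15.00 = 578 m³/s.

U_p ≈ 578 m³/s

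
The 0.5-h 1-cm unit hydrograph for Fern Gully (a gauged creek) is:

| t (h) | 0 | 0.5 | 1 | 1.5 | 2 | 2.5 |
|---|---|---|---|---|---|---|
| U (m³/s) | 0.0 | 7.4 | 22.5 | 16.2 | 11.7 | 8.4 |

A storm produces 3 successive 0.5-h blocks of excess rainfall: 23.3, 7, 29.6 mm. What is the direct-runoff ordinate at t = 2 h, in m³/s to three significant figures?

By discrete convolution, Q_j = Σ (P_i / 10 mm) · U_{j−i}.
At t = 2 h (j=4): Q = (23.3/10)·11.7 + (7/10)·16.2 + (29.6/10)·22.5 = 105 m³/s.

Q ≈ 105 m³/s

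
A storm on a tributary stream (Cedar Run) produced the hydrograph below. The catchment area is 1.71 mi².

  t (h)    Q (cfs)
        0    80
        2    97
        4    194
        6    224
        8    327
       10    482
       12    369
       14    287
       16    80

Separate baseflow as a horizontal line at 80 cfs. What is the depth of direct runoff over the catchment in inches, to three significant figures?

Direct runoff: 0.0, 17.0, 114.0, 144.0, 247.0, 402.0, 289.0, 207.0, 0.0 cfs; ΣQ_DR = 1420 cfs.
V = ΣQ_DR · Δt = 1420 × 7200 s = 1.022 × 10^7 ft³.
Over A = 1.71 mi², depth = V / A = 2.57 in.

d ≈ 2.57 in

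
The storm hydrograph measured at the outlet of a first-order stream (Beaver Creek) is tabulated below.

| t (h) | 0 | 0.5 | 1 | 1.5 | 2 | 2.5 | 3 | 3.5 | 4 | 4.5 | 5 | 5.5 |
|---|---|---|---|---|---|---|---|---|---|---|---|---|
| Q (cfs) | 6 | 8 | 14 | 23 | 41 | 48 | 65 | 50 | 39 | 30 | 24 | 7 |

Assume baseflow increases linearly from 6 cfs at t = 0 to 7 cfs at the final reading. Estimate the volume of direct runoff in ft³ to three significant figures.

V ≈ 4.99 × 10^5 ft³

Direct-runoff ordinates (Q − Q_b): 0.00, 1.91, 7.82, 16.73, 34.64, 41.55, 58.45, 43.36, 32.27, 23.18, 17.09, 0.00 cfs.
ΣQ_DR = 277.0 cfs.
With Δt = 0.5 h = 1800 s, V = ΣQ_DR · Δt = 277.0 × 1800 = 4.99 × 10^5 ft³.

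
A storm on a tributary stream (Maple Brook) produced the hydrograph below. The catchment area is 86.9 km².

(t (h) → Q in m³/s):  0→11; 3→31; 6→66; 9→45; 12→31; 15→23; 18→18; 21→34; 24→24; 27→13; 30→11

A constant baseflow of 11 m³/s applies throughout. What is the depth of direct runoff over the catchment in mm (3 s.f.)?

d ≈ 23.1 mm

Direct runoff: 0.0, 20.0, 55.0, 34.0, 20.0, 12.0, 7.0, 23.0, 13.0, 2.0, 0.0 m³/s; ΣQ_DR = 186.0 m³/s.
V = ΣQ_DR · Δt = 186.0 × 10800 s = 2.009 × 10^6 m³.
Over A = 86.9 km², depth = V / A = 23.1 mm.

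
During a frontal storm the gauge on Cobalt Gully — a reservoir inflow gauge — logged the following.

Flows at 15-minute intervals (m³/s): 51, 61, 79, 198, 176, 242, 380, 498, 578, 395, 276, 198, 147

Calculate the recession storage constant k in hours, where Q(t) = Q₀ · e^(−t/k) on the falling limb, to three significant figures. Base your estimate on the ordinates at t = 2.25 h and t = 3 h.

k ≈ 0.759 h

On the falling limb, Q drops from 395 to 147 m³/s between t = 2.25 h and t = 3 h (Δt = 0.75 h).
k = −Δt / ln(Q₂/Q₁) = −0.75 / ln(147/395) = 0.759 h.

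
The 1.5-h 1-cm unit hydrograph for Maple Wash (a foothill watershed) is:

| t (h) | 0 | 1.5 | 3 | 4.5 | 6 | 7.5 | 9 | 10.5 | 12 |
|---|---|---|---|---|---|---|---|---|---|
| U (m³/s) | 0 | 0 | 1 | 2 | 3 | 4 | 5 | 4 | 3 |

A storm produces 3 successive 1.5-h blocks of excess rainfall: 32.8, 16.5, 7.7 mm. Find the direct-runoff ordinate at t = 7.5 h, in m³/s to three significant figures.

Q ≈ 19.6 m³/s

By discrete convolution, Q_j = Σ (P_i / 10 mm) · U_{j−i}.
At t = 7.5 h (j=5): Q = (32.8/10)·4 + (16.5/10)·3 + (7.7/10)·2 = 19.6 m³/s.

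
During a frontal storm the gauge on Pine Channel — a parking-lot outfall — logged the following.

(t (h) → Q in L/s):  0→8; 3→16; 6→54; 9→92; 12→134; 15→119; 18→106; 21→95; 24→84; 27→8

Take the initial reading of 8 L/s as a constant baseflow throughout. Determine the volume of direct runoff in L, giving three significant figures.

V ≈ 6.87 × 10^6 L

Direct-runoff ordinates (Q − Q_b): 0.0, 8.0, 46.0, 84.0, 126.0, 111.0, 98.0, 87.0, 76.0, 0.0 L/s.
ΣQ_DR = 636.0 L/s.
With Δt = 3 h = 10800 s, V = ΣQ_DR · Δt = 636.0 × 10800 = 6.87 × 10^6 L.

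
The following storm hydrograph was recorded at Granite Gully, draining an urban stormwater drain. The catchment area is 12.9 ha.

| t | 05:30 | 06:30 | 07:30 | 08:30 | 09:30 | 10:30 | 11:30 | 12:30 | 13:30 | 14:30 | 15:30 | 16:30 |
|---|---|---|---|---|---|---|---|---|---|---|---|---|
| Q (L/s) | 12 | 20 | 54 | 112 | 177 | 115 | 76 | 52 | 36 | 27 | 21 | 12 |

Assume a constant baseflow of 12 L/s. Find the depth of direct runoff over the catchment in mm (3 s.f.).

Direct runoff: 0.0, 8.0, 42.0, 100.0, 165.0, 103.0, 64.0, 40.0, 24.0, 15.0, 9.0, 0.0 L/s; ΣQ_DR = 570.0 L/s.
V = ΣQ_DR · Δt = 570.0 × 3600 s = 2.052 × 10^6 L.
Over A = 12.9 ha, depth = V / A = 15.9 mm.

d ≈ 15.9 mm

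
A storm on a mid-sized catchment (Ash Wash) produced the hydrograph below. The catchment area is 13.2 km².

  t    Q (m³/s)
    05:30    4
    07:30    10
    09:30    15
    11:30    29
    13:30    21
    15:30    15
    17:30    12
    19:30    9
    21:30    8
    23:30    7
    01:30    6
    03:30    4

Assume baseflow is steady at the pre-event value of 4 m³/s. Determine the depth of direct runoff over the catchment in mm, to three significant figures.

d ≈ 50.2 mm

Direct runoff: 0.0, 6.0, 11.0, 25.0, 17.0, 11.0, 8.0, 5.0, 4.0, 3.0, 2.0, 0.0 m³/s; ΣQ_DR = 92.00 m³/s.
V = ΣQ_DR · Δt = 92.00 × 7200 s = 6.624 × 10^5 m³.
Over A = 13.2 km², depth = V / A = 50.2 mm.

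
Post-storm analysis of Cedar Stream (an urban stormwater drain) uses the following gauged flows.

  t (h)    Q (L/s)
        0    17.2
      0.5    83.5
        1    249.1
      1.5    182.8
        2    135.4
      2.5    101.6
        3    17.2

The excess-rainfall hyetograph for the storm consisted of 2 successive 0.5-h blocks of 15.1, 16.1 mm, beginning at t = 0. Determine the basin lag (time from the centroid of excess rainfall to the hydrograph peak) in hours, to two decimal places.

t_L ≈ 0.49 h

Centroid of excess rainfall: t_c = Σ P_i·t̄_i / ΣP_i = 0.5080 h (block centres at 0.25, 0.75 h).
Hydrograph peak occurs at t = 1 h, so basin lag t_L = 1 − 0.5080 = 0.49 h.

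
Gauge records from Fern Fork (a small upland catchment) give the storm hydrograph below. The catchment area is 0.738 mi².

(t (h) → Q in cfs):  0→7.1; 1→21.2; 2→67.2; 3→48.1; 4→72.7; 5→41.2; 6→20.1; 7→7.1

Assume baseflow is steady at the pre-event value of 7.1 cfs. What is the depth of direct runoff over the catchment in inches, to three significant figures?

Direct runoff: 0.0, 14.1, 60.1, 41.0, 65.6, 34.1, 13.0, 0.0 cfs; ΣQ_DR = 227.9 cfs.
V = ΣQ_DR · Δt = 227.9 × 3600 s = 8.204 × 10^5 ft³.
Over A = 0.738 mi², depth = V / A = 0.479 in.

d ≈ 0.479 in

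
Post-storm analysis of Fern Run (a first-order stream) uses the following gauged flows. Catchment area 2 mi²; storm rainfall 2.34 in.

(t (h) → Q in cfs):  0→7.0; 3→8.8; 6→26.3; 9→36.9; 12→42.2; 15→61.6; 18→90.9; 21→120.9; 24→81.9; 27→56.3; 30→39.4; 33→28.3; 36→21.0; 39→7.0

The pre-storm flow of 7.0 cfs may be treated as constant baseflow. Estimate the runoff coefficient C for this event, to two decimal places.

C ≈ 0.53

ΣQ_DR = 530.5 cfs; V = ΣQ_DR·Δt = 5.729 × 10^6 ft³.
Runoff depth d = V / A = 1.233 in.
C = d / P = 1.233 / 2.34 = 0.53.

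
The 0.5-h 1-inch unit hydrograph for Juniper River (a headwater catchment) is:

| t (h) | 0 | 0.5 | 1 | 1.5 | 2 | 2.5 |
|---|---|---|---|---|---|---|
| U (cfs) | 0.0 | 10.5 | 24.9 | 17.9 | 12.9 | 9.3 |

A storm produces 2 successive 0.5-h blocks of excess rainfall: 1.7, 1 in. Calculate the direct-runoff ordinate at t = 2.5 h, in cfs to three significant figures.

By discrete convolution, Q_j = Σ (P_i / 1 in) · U_{j−i}.
At t = 2.5 h (j=5): Q = (1.7/1)·9.3 + (1/1)·12.9 = 28.7 cfs.

Q ≈ 28.7 cfs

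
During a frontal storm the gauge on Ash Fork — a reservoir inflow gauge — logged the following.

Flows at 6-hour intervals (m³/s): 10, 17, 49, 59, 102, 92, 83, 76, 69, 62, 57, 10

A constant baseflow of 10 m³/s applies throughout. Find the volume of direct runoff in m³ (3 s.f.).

Direct-runoff ordinates (Q − Q_b): 0.0, 7.0, 39.0, 49.0, 92.0, 82.0, 73.0, 66.0, 59.0, 52.0, 47.0, 0.0 m³/s.
ΣQ_DR = 566.0 m³/s.
With Δt = 6 h = 21600 s, V = ΣQ_DR · Δt = 566.0 × 21600 = 1.22 × 10^7 m³.

V ≈ 1.22 × 10^7 m³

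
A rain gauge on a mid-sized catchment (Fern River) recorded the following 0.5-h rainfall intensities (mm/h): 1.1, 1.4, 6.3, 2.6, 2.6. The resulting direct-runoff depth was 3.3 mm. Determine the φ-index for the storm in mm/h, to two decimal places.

Only the 3 blocks with intensity above φ contribute runoff: 6.3, 2.6, 2.6 mm/h.
Σ(I−φ)·Δt = d  ⇒  (6.3+2.6+2.6 − 3φ)·0.5 = 3.3
φ = (11.50 − 3.3/0.5) / 3 = 1.63 mm/h.

φ ≈ 1.63 mm/h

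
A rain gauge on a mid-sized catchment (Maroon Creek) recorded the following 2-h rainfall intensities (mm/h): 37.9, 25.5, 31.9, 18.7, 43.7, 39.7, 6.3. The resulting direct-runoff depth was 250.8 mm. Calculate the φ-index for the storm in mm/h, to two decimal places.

Only the 6 blocks with intensity above φ contribute runoff: 37.9, 25.5, 31.9, 18.7, 43.7, 39.7 mm/h.
Σ(I−φ)·Δt = d  ⇒  (37.9+25.5+31.9+18.7+43.7+39.7 − 6φ)·2 = 250.8
φ = (197.4 − 250.8/2) / 6 = 12.00 mm/h.

φ ≈ 12.00 mm/h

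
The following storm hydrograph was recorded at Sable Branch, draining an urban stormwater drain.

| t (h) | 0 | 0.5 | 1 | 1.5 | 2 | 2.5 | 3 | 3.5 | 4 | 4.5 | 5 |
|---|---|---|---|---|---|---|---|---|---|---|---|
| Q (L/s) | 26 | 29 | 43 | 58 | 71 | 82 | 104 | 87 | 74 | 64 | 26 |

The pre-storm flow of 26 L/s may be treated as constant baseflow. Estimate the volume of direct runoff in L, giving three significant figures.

Direct-runoff ordinates (Q − Q_b): 0.0, 3.0, 17.0, 32.0, 45.0, 56.0, 78.0, 61.0, 48.0, 38.0, 0.0 L/s.
ΣQ_DR = 378.0 L/s.
With Δt = 0.5 h = 1800 s, V = ΣQ_DR · Δt = 378.0 × 1800 = 6.80 × 10^5 L.

V ≈ 6.80 × 10^5 L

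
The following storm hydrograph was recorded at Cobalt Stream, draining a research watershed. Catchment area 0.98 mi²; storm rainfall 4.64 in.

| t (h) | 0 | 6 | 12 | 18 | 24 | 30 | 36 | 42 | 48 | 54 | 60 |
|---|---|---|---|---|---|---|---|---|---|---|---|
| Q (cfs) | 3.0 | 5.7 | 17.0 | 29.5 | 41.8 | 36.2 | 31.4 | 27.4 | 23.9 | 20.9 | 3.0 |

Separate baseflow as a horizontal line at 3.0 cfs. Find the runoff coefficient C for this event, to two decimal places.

C ≈ 0.42

ΣQ_DR = 206.8 cfs; V = ΣQ_DR·Δt = 4.467 × 10^6 ft³.
Runoff depth d = V / A = 1.962 in.
C = d / P = 1.962 / 4.64 = 0.42.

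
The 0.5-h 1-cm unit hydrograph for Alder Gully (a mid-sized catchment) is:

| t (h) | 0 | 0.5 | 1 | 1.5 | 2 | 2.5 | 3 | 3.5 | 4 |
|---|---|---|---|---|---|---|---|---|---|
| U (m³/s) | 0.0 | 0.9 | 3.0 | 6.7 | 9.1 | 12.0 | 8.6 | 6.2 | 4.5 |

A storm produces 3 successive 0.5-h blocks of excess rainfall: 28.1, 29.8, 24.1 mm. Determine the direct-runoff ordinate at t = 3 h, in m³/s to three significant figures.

Q ≈ 81.9 m³/s

By discrete convolution, Q_j = Σ (P_i / 10 mm) · U_{j−i}.
At t = 3 h (j=6): Q = (28.1/10)·8.6 + (29.8/10)·12.0 + (24.1/10)·9.1 = 81.9 m³/s.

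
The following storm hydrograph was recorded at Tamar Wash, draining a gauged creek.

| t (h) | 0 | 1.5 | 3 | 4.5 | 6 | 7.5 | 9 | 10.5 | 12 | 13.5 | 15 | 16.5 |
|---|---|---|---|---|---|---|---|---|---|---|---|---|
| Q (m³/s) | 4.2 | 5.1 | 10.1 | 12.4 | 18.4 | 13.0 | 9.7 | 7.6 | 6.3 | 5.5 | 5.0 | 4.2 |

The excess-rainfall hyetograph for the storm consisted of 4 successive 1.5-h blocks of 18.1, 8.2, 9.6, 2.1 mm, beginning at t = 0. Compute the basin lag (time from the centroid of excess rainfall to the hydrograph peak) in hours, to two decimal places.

Centroid of excess rainfall: t_c = Σ P_i·t̄_i / ΣP_i = 2.0803 h (block centres at 0.75, 2.25, 3.75, 5.25 h).
Hydrograph peak occurs at t = 6 h, so basin lag t_L = 6 − 2.0803 = 3.92 h.

t_L ≈ 3.92 h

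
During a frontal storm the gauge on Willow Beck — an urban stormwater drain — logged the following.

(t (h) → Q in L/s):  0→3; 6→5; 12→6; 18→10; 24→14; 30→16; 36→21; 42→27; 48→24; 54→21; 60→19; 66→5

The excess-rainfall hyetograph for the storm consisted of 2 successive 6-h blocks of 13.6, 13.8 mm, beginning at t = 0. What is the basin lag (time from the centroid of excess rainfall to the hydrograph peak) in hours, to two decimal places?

Centroid of excess rainfall: t_c = Σ P_i·t̄_i / ΣP_i = 6.0219 h (block centres at 3, 9 h).
Hydrograph peak occurs at t = 42 h, so basin lag t_L = 42 − 6.0219 = 35.98 h.

t_L ≈ 35.98 h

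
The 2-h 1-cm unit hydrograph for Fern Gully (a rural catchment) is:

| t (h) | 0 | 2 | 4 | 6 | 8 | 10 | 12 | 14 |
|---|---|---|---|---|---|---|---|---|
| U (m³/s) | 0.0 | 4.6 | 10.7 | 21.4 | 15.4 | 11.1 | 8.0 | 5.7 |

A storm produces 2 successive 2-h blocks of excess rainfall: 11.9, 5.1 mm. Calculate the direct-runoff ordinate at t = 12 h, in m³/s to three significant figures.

Q ≈ 15.2 m³/s

By discrete convolution, Q_j = Σ (P_i / 10 mm) · U_{j−i}.
At t = 12 h (j=6): Q = (11.9/10)·8.0 + (5.1/10)·11.1 = 15.2 m³/s.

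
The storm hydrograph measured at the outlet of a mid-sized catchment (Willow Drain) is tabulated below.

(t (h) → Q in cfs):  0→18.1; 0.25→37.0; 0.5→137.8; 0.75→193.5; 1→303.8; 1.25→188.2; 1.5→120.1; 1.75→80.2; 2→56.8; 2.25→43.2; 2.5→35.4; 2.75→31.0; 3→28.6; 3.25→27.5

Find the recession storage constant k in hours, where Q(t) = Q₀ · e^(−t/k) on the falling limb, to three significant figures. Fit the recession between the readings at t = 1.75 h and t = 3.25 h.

On the falling limb, Q drops from 80.2 to 27.5 cfs between t = 1.75 h and t = 3.25 h (Δt = 1.5 h).
k = −Δt / ln(Q₂/Q₁) = −1.5 / ln(27.5/80.2) = 1.40 h.

k ≈ 1.40 h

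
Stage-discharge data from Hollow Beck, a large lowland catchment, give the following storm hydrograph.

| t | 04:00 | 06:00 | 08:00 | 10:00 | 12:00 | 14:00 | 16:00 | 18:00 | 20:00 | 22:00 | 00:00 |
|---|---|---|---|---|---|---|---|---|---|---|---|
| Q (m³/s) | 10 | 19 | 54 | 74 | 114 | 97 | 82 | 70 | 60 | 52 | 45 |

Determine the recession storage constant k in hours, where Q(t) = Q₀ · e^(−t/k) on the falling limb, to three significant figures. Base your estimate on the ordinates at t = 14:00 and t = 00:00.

On the falling limb, Q drops from 97 to 45 m³/s between t = 14:00 and t = 00:00 (Δt = 10 h).
k = −Δt / ln(Q₂/Q₁) = −10 / ln(45/97) = 13.0 h.

k ≈ 13.0 h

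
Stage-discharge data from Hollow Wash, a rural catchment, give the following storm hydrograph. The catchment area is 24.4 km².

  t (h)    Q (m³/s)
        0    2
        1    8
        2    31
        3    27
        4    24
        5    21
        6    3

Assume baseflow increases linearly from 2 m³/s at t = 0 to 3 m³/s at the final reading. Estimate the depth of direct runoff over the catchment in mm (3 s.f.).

Direct runoff: 0.00, 5.83, 28.67, 24.50, 21.33, 18.17, 0.00 m³/s; ΣQ_DR = 98.50 m³/s.
V = ΣQ_DR · Δt = 98.50 × 3600 s = 3.546 × 10^5 m³.
Over A = 24.4 km², depth = V / A = 14.5 mm.

d ≈ 14.5 mm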